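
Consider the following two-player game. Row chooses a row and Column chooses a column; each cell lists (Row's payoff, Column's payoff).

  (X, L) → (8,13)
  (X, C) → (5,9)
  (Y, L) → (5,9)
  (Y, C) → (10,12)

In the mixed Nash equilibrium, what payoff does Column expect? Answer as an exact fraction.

75/7

Row mixes with probability p on X, chosen so Column is indifferent: 13p + 9(1−p) = 9p + 12(1−p) gives p = 3/7.
Column's expected payoff is 13·3/7 + 9·4/7 = 75/7.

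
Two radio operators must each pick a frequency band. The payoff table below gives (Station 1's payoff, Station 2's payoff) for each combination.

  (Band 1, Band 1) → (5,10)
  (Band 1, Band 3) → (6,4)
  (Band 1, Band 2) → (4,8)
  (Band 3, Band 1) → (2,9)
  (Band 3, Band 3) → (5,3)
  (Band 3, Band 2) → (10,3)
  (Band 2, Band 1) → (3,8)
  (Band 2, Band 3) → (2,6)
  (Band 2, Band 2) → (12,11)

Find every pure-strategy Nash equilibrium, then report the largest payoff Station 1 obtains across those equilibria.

Both Band 1 is a pure NE (Station 1: 5 ≥ 3; Station 2: 10 ≥ 8). Station 1 gets 5.
Both Band 2 is a pure NE (Station 1: 12 ≥ 10; Station 2: 11 ≥ 8). Station 1 gets 12.
Every other cell has a profitable deviation for at least one player. Highest of {5, 12} is 12.

12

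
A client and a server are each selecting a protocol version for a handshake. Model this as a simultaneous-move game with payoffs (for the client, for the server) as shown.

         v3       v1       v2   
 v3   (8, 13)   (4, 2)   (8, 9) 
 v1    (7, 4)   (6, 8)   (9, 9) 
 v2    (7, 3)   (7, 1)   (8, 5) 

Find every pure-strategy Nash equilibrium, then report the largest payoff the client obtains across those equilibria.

9

Both v3 is a pure NE (the client: 8 ≥ 7; the server: 13 ≥ 9). The client gets 8.
(v1, v2) is a pure NE (the client: 9 ≥ 8; the server: 9 ≥ 8). The client gets 9.
Every other cell has a profitable deviation for at least one player. Highest of {8, 9} is 9.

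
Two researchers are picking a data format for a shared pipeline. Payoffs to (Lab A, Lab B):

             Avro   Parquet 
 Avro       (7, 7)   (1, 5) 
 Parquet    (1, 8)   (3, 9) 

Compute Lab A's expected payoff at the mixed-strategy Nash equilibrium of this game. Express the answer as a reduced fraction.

Lab B mixes with probability q on Avro, chosen so Lab A is indifferent: 7q + 1(1−q) = 1q + 3(1−q) gives q = 1/4.
Lab A's expected payoff (from either row, since indifferent) is 7·1/4 + 1·3/4 = 5/2.

5/2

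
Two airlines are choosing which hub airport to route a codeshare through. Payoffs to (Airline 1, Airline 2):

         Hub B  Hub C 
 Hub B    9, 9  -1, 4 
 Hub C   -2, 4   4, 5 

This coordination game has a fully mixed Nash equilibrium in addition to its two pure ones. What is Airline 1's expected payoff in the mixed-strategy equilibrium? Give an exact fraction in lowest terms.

17/8

Airline 2 mixes with probability q on Hub B, chosen so Airline 1 is indifferent: 9q + (-1)(1−q) = (-2)q + 4(1−q) gives q = 5/16.
Airline 1's expected payoff (from either row, since indifferent) is 9·5/16 + (-1)·11/16 = 17/8.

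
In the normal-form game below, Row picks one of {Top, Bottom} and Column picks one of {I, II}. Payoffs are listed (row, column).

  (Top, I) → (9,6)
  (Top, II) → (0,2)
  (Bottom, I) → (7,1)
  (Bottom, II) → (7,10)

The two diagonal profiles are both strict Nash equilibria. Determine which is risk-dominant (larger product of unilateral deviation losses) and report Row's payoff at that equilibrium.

7

At (Top, I): Row loses 9 − 7 = 2 by deviating; Column loses 6 − 2 = 4. Product = 2·4 = 8.
At (Bottom, II): Row loses 7 − 0 = 7 by deviating; Column loses 10 − 1 = 9. Product = 7·9 = 63.
63 > 8, so (Bottom, II) is risk-dominant. Row's payoff there is 7.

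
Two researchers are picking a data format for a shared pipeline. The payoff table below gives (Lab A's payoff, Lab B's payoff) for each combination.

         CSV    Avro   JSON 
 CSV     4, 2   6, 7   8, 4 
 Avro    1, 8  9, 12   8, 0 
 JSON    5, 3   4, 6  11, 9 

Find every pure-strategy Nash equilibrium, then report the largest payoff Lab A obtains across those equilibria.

Both Avro is a pure NE (Lab A: 9 ≥ 6; Lab B: 12 ≥ 8). Lab A gets 9.
Both JSON is a pure NE (Lab A: 11 ≥ 8; Lab B: 9 ≥ 6). Lab A gets 11.
Every other cell has a profitable deviation for at least one player. Highest of {9, 11} is 11.

11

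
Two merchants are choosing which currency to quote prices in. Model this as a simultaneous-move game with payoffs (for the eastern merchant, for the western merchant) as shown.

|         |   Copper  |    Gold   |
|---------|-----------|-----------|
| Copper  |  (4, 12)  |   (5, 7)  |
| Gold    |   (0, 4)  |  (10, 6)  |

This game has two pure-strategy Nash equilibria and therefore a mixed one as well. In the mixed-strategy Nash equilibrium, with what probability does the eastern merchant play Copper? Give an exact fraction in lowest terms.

The eastern merchant's mix p on Copper must make the western merchant indifferent between Copper and Gold.
The western merchant's payoff from Copper: 12p + 4(1−p). From Gold: 7p + 6(1−p).
Set equal: 5p = 2(1−p) → p = 2/7.

2/7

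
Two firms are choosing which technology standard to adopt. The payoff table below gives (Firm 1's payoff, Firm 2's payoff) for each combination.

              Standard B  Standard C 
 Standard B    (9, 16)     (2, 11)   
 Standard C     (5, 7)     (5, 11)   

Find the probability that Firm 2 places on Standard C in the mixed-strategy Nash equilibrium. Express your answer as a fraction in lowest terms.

4/7

Firm 2's mix q on Standard B must make Firm 1 indifferent between Standard B and Standard C.
Firm 1's payoff from Standard B: 9q + 2(1−q). From Standard C: 5q + 5(1−q).
Set equal: 4q = 3(1−q) → q = 3/7.
Probability on Standard C is 1 − 3/7 = 4/7.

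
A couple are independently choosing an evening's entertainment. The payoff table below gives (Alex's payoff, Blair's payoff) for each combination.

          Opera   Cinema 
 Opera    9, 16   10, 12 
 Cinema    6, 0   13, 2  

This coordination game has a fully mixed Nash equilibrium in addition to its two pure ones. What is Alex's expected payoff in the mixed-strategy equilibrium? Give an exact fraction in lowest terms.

19/2

Blair mixes with probability q on Opera, chosen so Alex is indifferent: 9q + 10(1−q) = 6q + 13(1−q) gives q = 1/2.
Alex's expected payoff (from either row, since indifferent) is 9·1/2 + 10·1/2 = 19/2.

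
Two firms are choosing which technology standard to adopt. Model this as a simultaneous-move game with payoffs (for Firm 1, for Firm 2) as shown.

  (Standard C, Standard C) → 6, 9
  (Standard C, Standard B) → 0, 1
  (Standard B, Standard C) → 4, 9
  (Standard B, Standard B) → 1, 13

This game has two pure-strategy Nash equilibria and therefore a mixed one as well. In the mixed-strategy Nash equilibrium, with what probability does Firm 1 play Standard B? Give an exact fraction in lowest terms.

Firm 1's mix p on Standard C must make Firm 2 indifferent between Standard C and Standard B.
Firm 2's payoff from Standard C: 9p + 9(1−p). From Standard B: 1p + 13(1−p).
Set equal: 8p = 4(1−p) → p = 4/12 = 1/3.
Probability on Standard B is 1 − 1/3 = 2/3.

2/3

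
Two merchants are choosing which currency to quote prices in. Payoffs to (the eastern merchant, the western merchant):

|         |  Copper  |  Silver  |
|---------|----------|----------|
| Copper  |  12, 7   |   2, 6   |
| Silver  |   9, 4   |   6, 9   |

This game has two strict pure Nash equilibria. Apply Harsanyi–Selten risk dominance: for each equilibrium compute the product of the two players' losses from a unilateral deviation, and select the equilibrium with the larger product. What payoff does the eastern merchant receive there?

6

At both Copper: the eastern merchant loses 12 − 9 = 3 by deviating; the western merchant loses 7 − 6 = 1. Product = 3·1 = 3.
At both Silver: the eastern merchant loses 6 − 2 = 4 by deviating; the western merchant loses 9 − 4 = 5. Product = 4·5 = 20.
20 > 3, so both Silver is risk-dominant. The eastern merchant's payoff there is 6.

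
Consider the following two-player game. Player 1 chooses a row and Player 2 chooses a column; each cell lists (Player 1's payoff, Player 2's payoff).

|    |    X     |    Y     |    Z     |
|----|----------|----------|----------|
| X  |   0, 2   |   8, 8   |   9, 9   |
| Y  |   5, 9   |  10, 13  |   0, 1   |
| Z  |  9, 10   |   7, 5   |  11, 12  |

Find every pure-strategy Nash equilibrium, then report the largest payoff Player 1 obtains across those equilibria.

Both Y is a pure NE (Player 1: 10 ≥ 8; Player 2: 13 ≥ 9). Player 1 gets 10.
Both Z is a pure NE (Player 1: 11 ≥ 9; Player 2: 12 ≥ 10). Player 1 gets 11.
Every other cell has a profitable deviation for at least one player. Highest of {10, 11} is 11.

11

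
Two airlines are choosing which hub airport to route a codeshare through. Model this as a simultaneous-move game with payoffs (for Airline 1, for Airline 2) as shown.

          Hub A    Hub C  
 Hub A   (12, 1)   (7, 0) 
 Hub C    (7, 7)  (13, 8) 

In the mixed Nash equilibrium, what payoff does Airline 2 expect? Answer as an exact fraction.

4

Airline 1 mixes with probability p on Hub A, chosen so Airline 2 is indifferent: 1p + 7(1−p) = 0p + 8(1−p) gives p = 1/2.
Airline 2's expected payoff is 1·1/2 + 7·1/2 = 4.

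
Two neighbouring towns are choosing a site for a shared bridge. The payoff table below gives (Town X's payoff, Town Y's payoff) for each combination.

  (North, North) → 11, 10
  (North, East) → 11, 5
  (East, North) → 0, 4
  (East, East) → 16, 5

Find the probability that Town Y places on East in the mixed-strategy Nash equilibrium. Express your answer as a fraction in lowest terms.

11/16

Town Y's mix q on North must make Town X indifferent between North and East.
Town X's payoff from North: 11q + 11(1−q). From East: 0q + 16(1−q).
Set equal: 11q = 5(1−q) → q = 5/16.
Probability on East is 1 − 5/16 = 11/16.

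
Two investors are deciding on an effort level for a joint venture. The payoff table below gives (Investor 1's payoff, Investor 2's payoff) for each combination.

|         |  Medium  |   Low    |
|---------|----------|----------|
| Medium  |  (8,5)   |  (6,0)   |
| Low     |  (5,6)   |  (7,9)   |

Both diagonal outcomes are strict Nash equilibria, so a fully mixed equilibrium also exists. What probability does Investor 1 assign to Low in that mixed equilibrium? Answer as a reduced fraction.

Investor 1's mix p on Medium must make Investor 2 indifferent between Medium and Low.
Investor 2's payoff from Medium: 5p + 6(1−p). From Low: 0p + 9(1−p).
Set equal: 5p = 3(1−p) → p = 3/8.
Probability on Low is 1 − 3/8 = 5/8.

5/8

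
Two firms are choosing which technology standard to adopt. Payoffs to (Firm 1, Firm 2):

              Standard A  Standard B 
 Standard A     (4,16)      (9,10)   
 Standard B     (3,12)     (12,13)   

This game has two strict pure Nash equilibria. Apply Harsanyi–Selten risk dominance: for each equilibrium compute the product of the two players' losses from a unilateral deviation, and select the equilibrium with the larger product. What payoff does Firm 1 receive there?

At both Standard A: Firm 1 loses 4 − 3 = 1 by deviating; Firm 2 loses 16 − 10 = 6. Product = 1·6 = 6.
At both Standard B: Firm 1 loses 12 − 9 = 3 by deviating; Firm 2 loses 13 − 12 = 1. Product = 3·1 = 3.
6 > 3, so both Standard A is risk-dominant. Firm 1's payoff there is 4.

4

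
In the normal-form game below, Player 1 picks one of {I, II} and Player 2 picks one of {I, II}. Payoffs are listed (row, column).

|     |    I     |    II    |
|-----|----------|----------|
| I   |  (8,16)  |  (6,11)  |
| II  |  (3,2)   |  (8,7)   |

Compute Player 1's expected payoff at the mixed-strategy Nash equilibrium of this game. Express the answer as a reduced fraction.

46/7

Player 2 mixes with probability q on I, chosen so Player 1 is indifferent: 8q + 6(1−q) = 3q + 8(1−q) gives q = 2/7.
Player 1's expected payoff (from either row, since indifferent) is 8·2/7 + 6·5/7 = 46/7.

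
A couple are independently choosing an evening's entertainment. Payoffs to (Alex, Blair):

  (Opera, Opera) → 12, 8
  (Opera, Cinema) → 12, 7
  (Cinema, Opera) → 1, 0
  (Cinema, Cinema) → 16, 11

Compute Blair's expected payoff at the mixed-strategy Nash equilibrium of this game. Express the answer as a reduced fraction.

22/3

Alex mixes with probability p on Opera, chosen so Blair is indifferent: 8p + 0(1−p) = 7p + 11(1−p) gives p = 11/12.
Blair's expected payoff is 8·11/12 + 0·1/12 = 22/3.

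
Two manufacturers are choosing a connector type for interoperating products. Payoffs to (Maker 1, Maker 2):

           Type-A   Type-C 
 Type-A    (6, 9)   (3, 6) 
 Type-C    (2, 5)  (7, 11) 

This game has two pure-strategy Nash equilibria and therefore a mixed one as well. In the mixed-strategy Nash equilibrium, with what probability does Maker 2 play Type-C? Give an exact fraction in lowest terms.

Maker 2's mix q on Type-A must make Maker 1 indifferent between Type-A and Type-C.
Maker 1's payoff from Type-A: 6q + 3(1−q). From Type-C: 2q + 7(1−q).
Set equal: 4q = 4(1−q) → q = 4/8 = 1/2.
Probability on Type-C is 1 − 1/2 = 1/2.

1/2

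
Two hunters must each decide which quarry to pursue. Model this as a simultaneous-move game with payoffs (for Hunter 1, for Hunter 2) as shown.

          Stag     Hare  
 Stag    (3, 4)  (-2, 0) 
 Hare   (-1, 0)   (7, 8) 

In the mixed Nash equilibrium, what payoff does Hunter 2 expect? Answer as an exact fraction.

8/3

Hunter 1 mixes with probability p on Stag, chosen so Hunter 2 is indifferent: 4p + 0(1−p) = 0p + 8(1−p) gives p = 2/3.
Hunter 2's expected payoff is 4·2/3 + 0·1/3 = 8/3.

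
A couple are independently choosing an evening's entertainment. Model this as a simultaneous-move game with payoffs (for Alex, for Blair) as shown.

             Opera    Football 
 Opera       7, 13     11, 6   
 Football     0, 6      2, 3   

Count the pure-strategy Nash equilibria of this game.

1

Both Opera: Alex gets 7 (best alternative 0); Blair gets 13 (best alternative 6). Neither deviates — NE.
Both Football is not a NE: Alex would switch to Opera (11 > 2).
No other cell survives both best-response checks, so there is 1 pure NE.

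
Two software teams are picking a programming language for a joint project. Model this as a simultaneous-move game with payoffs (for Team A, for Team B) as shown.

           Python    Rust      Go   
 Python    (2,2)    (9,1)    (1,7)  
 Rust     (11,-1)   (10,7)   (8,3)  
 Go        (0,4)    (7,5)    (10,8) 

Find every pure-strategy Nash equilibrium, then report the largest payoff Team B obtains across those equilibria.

Both Rust is a pure NE (Team A: 10 ≥ 9; Team B: 7 ≥ 3). Team B gets 7.
Both Go is a pure NE (Team A: 10 ≥ 8; Team B: 8 ≥ 5). Team B gets 8.
Every other cell has a profitable deviation for at least one player. Highest of {7, 8} is 8.

8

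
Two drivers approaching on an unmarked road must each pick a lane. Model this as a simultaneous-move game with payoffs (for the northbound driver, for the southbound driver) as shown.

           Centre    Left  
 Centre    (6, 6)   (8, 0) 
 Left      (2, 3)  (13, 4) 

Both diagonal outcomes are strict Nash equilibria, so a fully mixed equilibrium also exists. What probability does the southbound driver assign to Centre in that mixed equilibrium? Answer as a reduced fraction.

5/9

The southbound driver's mix q on Centre must make the northbound driver indifferent between Centre and Left.
The northbound driver's payoff from Centre: 6q + 8(1−q). From Left: 2q + 13(1−q).
Set equal: 4q = 5(1−q) → q = 5/9.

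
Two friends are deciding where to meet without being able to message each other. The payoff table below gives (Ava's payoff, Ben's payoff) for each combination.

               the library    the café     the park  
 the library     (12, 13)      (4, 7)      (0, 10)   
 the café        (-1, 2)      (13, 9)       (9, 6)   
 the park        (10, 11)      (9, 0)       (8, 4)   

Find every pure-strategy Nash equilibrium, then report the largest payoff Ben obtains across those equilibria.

13

Both the library is a pure NE (Ava: 12 ≥ 10; Ben: 13 ≥ 10). Ben gets 13.
Both the café is a pure NE (Ava: 13 ≥ 9; Ben: 9 ≥ 6). Ben gets 9.
Every other cell has a profitable deviation for at least one player. Highest of {13, 9} is 13.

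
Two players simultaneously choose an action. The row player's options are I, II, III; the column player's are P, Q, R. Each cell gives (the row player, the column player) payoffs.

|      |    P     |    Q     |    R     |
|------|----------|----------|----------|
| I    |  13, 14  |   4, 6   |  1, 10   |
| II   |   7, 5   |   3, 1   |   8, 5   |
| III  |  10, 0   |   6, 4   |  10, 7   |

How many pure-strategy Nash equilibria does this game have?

2

(I, P): the row player gets 13 (best alternative 10); the column player gets 14 (best alternative 10). Neither deviates — NE.
(III, R): the row player gets 10 (best alternative 8); the column player gets 7 (best alternative 4). Neither deviates — NE.
(II, Q) is not a NE: the row player would switch to III (6 > 3).
No other cell survives both best-response checks, so there are 2 pure NE.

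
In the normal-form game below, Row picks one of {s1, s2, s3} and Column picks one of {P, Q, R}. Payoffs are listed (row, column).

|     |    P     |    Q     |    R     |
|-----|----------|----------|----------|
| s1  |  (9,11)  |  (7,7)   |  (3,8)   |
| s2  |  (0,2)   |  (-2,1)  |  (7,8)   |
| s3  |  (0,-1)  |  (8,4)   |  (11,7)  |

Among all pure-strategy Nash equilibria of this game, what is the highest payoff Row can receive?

(s1, P) is a pure NE (Row: 9 ≥ 0; Column: 11 ≥ 8). Row gets 9.
(s3, R) is a pure NE (Row: 11 ≥ 7; Column: 7 ≥ 4). Row gets 11.
Every other cell has a profitable deviation for at least one player. Highest of {9, 11} is 11.

11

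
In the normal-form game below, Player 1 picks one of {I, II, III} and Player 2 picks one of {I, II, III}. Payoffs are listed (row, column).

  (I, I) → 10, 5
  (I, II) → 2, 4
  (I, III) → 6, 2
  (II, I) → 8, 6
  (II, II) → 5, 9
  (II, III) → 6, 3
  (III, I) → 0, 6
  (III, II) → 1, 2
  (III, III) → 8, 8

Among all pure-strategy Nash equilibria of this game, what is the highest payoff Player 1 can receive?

Both I is a pure NE (Player 1: 10 ≥ 8; Player 2: 5 ≥ 4). Player 1 gets 10.
Both II is a pure NE (Player 1: 5 ≥ 2; Player 2: 9 ≥ 6). Player 1 gets 5.
Both III is a pure NE (Player 1: 8 ≥ 6; Player 2: 8 ≥ 6). Player 1 gets 8.
Every other cell has a profitable deviation for at least one player. Highest of {10, 5, 8} is 10.

10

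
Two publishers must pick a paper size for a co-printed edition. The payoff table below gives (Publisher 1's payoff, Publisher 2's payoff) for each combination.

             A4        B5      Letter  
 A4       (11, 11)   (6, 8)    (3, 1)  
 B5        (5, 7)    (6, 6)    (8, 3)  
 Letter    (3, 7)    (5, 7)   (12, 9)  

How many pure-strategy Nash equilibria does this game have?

Both A4: Publisher 1 gets 11 (best alternative 5); Publisher 2 gets 11 (best alternative 8). Neither deviates — NE.
Both Letter: Publisher 1 gets 12 (best alternative 8); Publisher 2 gets 9 (best alternative 7). Neither deviates — NE.
Both B5 is not a NE: Publisher 2 would switch to A4 (7 > 6).
No other cell survives both best-response checks, so there are 2 pure NE.

2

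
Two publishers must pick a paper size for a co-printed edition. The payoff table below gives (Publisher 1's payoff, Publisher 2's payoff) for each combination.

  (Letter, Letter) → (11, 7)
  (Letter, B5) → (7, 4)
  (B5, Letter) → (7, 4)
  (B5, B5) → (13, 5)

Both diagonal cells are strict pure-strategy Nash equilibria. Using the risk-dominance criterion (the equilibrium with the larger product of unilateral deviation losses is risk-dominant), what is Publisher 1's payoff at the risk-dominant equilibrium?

At both Letter: Publisher 1 loses 11 − 7 = 4 by deviating; Publisher 2 loses 7 − 4 = 3. Product = 4·3 = 12.
At both B5: Publisher 1 loses 13 − 7 = 6 by deviating; Publisher 2 loses 5 − 4 = 1. Product = 6·1 = 6.
12 > 6, so both Letter is risk-dominant. Publisher 1's payoff there is 11.

11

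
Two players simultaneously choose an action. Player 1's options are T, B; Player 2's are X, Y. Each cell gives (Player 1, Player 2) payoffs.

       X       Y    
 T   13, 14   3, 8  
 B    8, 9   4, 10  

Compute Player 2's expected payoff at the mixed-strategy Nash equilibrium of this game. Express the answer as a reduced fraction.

Player 1 mixes with probability p on T, chosen so Player 2 is indifferent: 14p + 9(1−p) = 8p + 10(1−p) gives p = 1/7.
Player 2's expected payoff is 14·1/7 + 9·6/7 = 68/7.

68/7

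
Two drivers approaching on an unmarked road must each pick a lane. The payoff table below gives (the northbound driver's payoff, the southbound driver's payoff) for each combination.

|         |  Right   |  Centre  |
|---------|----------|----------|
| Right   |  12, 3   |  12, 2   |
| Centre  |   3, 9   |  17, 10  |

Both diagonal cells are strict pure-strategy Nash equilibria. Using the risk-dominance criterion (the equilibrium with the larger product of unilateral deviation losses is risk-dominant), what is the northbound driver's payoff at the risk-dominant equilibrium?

12

At both Right: the northbound driver loses 12 − 3 = 9 by deviating; the southbound driver loses 3 − 2 = 1. Product = 9·1 = 9.
At both Centre: the northbound driver loses 17 − 12 = 5 by deviating; the southbound driver loses 10 − 9 = 1. Product = 5·1 = 5.
9 > 5, so both Right is risk-dominant. The northbound driver's payoff there is 12.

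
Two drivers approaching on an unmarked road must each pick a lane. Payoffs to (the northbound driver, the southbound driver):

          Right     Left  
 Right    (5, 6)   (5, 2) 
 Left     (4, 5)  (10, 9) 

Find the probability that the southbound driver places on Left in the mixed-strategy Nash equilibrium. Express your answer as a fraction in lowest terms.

1/6

The southbound driver's mix q on Right must make the northbound driver indifferent between Right and Left.
The northbound driver's payoff from Right: 5q + 5(1−q). From Left: 4q + 10(1−q).
Set equal: 1q = 5(1−q) → q = 5/6.
Probability on Left is 1 − 5/6 = 1/6.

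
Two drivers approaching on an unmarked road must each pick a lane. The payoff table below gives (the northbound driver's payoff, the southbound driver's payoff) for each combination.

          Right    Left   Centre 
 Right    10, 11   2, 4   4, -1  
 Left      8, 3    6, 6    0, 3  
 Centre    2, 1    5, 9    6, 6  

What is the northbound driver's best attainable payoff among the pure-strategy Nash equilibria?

10

Both Right is a pure NE (the northbound driver: 10 ≥ 8; the southbound driver: 11 ≥ 4). The northbound driver gets 10.
Both Left is a pure NE (the northbound driver: 6 ≥ 5; the southbound driver: 6 ≥ 3). The northbound driver gets 6.
Every other cell has a profitable deviation for at least one player. Highest of {10, 6} is 10.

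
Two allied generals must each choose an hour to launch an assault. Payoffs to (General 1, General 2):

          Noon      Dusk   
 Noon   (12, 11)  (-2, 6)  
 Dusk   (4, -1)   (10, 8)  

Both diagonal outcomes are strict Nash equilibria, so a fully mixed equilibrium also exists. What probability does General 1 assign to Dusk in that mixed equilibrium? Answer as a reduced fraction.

General 1's mix p on Noon must make General 2 indifferent between Noon and Dusk.
General 2's payoff from Noon: 11p + (-1)(1−p). From Dusk: 6p + 8(1−p).
Set equal: 5p = 9(1−p) → p = 9/14.
Probability on Dusk is 1 − 9/14 = 5/14.

5/14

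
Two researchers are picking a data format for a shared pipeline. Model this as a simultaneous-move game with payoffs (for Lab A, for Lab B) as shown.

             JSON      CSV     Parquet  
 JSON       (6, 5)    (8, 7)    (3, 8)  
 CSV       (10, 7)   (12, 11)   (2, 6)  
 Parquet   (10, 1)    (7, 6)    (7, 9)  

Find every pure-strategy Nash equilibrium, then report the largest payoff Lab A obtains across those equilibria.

12

Both CSV is a pure NE (Lab A: 12 ≥ 8; Lab B: 11 ≥ 7). Lab A gets 12.
Both Parquet is a pure NE (Lab A: 7 ≥ 3; Lab B: 9 ≥ 6). Lab A gets 7.
Every other cell has a profitable deviation for at least one player. Highest of {12, 7} is 12.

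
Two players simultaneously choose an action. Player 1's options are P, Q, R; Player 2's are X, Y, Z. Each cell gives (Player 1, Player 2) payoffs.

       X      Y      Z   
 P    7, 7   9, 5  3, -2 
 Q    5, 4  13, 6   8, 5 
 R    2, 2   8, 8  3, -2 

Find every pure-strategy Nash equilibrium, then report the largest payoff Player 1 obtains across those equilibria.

13

(P, X) is a pure NE (Player 1: 7 ≥ 5; Player 2: 7 ≥ 5). Player 1 gets 7.
(Q, Y) is a pure NE (Player 1: 13 ≥ 9; Player 2: 6 ≥ 5). Player 1 gets 13.
Every other cell has a profitable deviation for at least one player. Highest of {7, 13} is 13.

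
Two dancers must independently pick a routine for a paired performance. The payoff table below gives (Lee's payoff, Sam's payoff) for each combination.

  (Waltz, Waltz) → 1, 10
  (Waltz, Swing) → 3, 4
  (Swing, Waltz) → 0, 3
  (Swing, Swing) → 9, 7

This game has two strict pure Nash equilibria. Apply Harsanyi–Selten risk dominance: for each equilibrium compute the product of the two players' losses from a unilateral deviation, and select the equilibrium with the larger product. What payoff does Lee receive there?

9

At both Waltz: Lee loses 1 − 0 = 1 by deviating; Sam loses 10 − 4 = 6. Product = 1·6 = 6.
At both Swing: Lee loses 9 − 3 = 6 by deviating; Sam loses 7 − 3 = 4. Product = 6·4 = 24.
24 > 6, so both Swing is risk-dominant. Lee's payoff there is 9.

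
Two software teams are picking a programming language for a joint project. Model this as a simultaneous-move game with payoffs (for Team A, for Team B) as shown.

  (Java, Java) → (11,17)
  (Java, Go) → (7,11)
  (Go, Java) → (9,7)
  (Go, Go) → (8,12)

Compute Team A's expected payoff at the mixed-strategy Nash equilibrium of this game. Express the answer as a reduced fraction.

25/3

Team B mixes with probability q on Java, chosen so Team A is indifferent: 11q + 7(1−q) = 9q + 8(1−q) gives q = 1/3.
Team A's expected payoff (from either row, since indifferent) is 11·1/3 + 7·2/3 = 25/3.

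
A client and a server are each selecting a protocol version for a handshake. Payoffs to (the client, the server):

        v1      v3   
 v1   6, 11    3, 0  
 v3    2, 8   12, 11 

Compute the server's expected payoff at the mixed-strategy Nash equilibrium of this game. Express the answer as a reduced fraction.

The client mixes with probability p on v1, chosen so the server is indifferent: 11p + 8(1−p) = 0p + 11(1−p) gives p = 3/14.
The server's expected payoff is 11·3/14 + 8·11/14 = 121/14.

121/14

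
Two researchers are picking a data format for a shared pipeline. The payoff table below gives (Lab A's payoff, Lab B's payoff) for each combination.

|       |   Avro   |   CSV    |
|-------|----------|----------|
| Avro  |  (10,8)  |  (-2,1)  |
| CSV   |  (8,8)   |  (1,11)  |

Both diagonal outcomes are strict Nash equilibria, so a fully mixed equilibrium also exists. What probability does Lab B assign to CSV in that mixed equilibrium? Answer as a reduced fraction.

Lab B's mix q on Avro must make Lab A indifferent between Avro and CSV.
Lab A's payoff from Avro: 10q + (-2)(1−q). From CSV: 8q + 1(1−q).
Set equal: 2q = 3(1−q) → q = 3/5.
Probability on CSV is 1 − 3/5 = 2/5.

2/5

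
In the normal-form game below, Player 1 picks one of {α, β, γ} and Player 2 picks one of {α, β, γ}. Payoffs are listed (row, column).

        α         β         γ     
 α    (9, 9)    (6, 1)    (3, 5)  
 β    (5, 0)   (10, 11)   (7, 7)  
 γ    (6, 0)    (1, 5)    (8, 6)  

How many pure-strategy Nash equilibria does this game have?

Both α: Player 1 gets 9 (best alternative 6); Player 2 gets 9 (best alternative 5). Neither deviates — NE.
Both β: Player 1 gets 10 (best alternative 6); Player 2 gets 11 (best alternative 7). Neither deviates — NE.
Both γ: Player 1 gets 8 (best alternative 7); Player 2 gets 6 (best alternative 5). Neither deviates — NE.
(γ, β) is not a NE: Player 1 would switch to β (10 > 1).
No other cell survives both best-response checks, so there are 3 pure NE.

3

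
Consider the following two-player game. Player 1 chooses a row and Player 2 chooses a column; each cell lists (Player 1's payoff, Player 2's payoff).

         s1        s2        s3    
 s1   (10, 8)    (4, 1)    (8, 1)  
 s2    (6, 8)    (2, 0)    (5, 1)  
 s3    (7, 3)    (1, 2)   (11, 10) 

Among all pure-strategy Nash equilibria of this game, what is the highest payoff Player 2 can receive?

10

Both s1 is a pure NE (Player 1: 10 ≥ 7; Player 2: 8 ≥ 1). Player 2 gets 8.
Both s3 is a pure NE (Player 1: 11 ≥ 8; Player 2: 10 ≥ 3). Player 2 gets 10.
Every other cell has a profitable deviation for at least one player. Highest of {8, 10} is 10.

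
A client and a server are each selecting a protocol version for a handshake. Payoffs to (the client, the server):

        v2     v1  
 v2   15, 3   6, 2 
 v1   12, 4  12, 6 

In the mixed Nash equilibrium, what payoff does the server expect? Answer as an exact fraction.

The client mixes with probability p on v2, chosen so the server is indifferent: 3p + 4(1−p) = 2p + 6(1−p) gives p = 2/3.
The server's expected payoff is 3·2/3 + 4·1/3 = 10/3.

10/3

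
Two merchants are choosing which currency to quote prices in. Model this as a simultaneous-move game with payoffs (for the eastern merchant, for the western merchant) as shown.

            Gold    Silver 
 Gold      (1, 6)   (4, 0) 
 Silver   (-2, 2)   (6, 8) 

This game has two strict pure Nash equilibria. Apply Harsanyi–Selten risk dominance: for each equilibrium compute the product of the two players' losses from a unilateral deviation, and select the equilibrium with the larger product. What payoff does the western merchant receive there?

At both Gold: the eastern merchant loses 1 − (-2) = 3 by deviating; the western merchant loses 6 − 0 = 6. Product = 3·6 = 18.
At both Silver: the eastern merchant loses 6 − 4 = 2 by deviating; the western merchant loses 8 − 2 = 6. Product = 2·6 = 12.
18 > 12, so both Gold is risk-dominant. The western merchant's payoff there is 6.

6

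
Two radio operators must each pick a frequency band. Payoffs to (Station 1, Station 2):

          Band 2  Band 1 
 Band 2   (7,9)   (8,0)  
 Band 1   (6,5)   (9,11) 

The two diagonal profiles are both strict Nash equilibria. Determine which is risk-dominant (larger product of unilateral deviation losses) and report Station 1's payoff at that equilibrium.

At both Band 2: Station 1 loses 7 − 6 = 1 by deviating; Station 2 loses 9 − 0 = 9. Product = 1·9 = 9.
At both Band 1: Station 1 loses 9 − 8 = 1 by deviating; Station 2 loses 11 − 5 = 6. Product = 1·6 = 6.
9 > 6, so both Band 2 is risk-dominant. Station 1's payoff there is 7.

7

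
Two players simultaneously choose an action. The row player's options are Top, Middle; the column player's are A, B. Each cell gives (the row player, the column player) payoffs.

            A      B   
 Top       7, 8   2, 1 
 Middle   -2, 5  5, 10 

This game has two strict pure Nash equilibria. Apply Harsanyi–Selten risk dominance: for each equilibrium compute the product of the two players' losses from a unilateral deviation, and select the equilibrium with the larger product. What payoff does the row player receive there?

At (Top, A): the row player loses 7 − (-2) = 9 by deviating; the column player loses 8 − 1 = 7. Product = 9·7 = 63.
At (Middle, B): the row player loses 5 − 2 = 3 by deviating; the column player loses 10 − 5 = 5. Product = 3·5 = 15.
63 > 15, so (Top, A) is risk-dominant. The row player's payoff there is 7.

7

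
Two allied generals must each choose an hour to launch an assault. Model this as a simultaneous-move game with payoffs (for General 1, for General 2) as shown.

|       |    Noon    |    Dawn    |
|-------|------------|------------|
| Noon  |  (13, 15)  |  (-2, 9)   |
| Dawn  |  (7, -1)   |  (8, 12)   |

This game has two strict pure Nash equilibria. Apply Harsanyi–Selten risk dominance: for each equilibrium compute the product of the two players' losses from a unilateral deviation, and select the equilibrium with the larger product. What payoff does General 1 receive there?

8

At both Noon: General 1 loses 13 − 7 = 6 by deviating; General 2 loses 15 − 9 = 6. Product = 6·6 = 36.
At both Dawn: General 1 loses 8 − (-2) = 10 by deviating; General 2 loses 12 − (-1) = 13. Product = 10·13 = 130.
130 > 36, so both Dawn is risk-dominant. General 1's payoff there is 8.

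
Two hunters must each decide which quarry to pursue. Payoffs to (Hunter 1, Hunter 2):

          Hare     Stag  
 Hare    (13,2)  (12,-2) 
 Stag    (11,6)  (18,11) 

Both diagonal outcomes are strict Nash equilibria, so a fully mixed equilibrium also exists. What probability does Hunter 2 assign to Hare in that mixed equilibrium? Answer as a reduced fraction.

3/4

Hunter 2's mix q on Hare must make Hunter 1 indifferent between Hare and Stag.
Hunter 1's payoff from Hare: 13q + 12(1−q). From Stag: 11q + 18(1−q).
Set equal: 2q = 6(1−q) → q = 6/8 = 3/4.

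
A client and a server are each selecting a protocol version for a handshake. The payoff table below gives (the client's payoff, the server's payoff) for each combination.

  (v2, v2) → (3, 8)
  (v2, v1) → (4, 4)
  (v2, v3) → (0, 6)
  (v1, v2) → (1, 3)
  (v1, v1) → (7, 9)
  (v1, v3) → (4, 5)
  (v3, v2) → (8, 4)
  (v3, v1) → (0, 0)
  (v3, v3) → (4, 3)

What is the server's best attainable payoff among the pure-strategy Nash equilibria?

9

Both v1 is a pure NE (the client: 7 ≥ 4; the server: 9 ≥ 5). The server gets 9.
(v3, v2) is a pure NE (the client: 8 ≥ 3; the server: 4 ≥ 3). The server gets 4.
Every other cell has a profitable deviation for at least one player. Highest of {9, 4} is 9.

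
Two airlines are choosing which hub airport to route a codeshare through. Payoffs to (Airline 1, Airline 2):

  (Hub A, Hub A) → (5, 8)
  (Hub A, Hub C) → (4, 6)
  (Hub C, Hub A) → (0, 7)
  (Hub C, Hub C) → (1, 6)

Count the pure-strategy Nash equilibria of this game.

Both Hub A: Airline 1 gets 5 (best alternative 0); Airline 2 gets 8 (best alternative 6). Neither deviates — NE.
Both Hub C is not a NE: Airline 1 would switch to Hub A (4 > 1).
No other cell survives both best-response checks, so there is 1 pure NE.

1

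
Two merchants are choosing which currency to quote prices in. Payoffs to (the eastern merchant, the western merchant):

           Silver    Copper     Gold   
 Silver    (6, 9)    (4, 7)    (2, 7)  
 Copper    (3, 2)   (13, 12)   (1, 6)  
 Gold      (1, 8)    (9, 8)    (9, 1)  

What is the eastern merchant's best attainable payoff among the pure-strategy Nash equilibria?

13

Both Silver is a pure NE (the eastern merchant: 6 ≥ 3; the western merchant: 9 ≥ 7). The eastern merchant gets 6.
Both Copper is a pure NE (the eastern merchant: 13 ≥ 9; the western merchant: 12 ≥ 6). The eastern merchant gets 13.
Every other cell has a profitable deviation for at least one player. Highest of {6, 13} is 13.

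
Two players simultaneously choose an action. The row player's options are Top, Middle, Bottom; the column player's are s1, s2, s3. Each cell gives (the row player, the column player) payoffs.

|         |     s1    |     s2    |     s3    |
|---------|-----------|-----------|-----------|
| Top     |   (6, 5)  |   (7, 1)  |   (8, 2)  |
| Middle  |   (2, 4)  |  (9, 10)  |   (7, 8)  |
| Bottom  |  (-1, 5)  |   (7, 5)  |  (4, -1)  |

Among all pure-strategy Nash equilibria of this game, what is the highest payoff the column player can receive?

10

(Top, s1) is a pure NE (the row player: 6 ≥ 2; the column player: 5 ≥ 2). The column player gets 5.
(Middle, s2) is a pure NE (the row player: 9 ≥ 7; the column player: 10 ≥ 8). The column player gets 10.
Every other cell has a profitable deviation for at least one player. Highest of {5, 10} is 10.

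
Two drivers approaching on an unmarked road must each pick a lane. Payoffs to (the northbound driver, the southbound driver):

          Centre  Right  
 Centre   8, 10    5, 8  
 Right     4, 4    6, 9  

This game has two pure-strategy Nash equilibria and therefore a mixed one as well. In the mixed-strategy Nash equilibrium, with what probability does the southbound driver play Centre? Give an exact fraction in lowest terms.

The southbound driver's mix q on Centre must make the northbound driver indifferent between Centre and Right.
The northbound driver's payoff from Centre: 8q + 5(1−q). From Right: 4q + 6(1−q).
Set equal: 4q = 1(1−q) → q = 1/5.

1/5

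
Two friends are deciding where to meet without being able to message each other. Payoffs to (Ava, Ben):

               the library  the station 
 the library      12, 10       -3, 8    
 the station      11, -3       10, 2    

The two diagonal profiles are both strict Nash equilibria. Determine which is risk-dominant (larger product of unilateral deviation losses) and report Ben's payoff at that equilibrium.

At both the library: Ava loses 12 − 11 = 1 by deviating; Ben loses 10 − 8 = 2. Product = 1·2 = 2.
At both the station: Ava loses 10 − (-3) = 13 by deviating; Ben loses 2 − (-3) = 5. Product = 13·5 = 65.
65 > 2, so both the station is risk-dominant. Ben's payoff there is 2.

2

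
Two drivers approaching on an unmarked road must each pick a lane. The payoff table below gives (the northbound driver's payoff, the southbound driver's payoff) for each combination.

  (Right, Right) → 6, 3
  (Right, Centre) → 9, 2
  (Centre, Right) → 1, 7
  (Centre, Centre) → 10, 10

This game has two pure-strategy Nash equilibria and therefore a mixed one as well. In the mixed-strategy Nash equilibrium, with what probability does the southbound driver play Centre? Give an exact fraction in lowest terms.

The southbound driver's mix q on Right must make the northbound driver indifferent between Right and Centre.
The northbound driver's payoff from Right: 6q + 9(1−q). From Centre: 1q + 10(1−q).
Set equal: 5q = 1(1−q) → q = 1/6.
Probability on Centre is 1 − 1/6 = 5/6.

5/6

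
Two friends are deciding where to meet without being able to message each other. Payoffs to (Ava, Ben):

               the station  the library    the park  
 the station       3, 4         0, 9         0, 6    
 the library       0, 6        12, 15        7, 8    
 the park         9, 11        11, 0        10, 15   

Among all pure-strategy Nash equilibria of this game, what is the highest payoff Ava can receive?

Both the library is a pure NE (Ava: 12 ≥ 11; Ben: 15 ≥ 8). Ava gets 12.
Both the park is a pure NE (Ava: 10 ≥ 7; Ben: 15 ≥ 11). Ava gets 10.
Every other cell has a profitable deviation for at least one player. Highest of {12, 10} is 12.

12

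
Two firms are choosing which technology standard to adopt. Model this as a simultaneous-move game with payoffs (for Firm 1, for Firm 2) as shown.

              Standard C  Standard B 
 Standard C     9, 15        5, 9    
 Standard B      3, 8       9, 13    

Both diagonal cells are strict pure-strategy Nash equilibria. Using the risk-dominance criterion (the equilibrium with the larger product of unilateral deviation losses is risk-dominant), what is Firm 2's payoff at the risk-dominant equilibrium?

At both Standard C: Firm 1 loses 9 − 3 = 6 by deviating; Firm 2 loses 15 − 9 = 6. Product = 6·6 = 36.
At both Standard B: Firm 1 loses 9 − 5 = 4 by deviating; Firm 2 loses 13 − 8 = 5. Product = 4·5 = 20.
36 > 20, so both Standard C is risk-dominant. Firm 2's payoff there is 15.

15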